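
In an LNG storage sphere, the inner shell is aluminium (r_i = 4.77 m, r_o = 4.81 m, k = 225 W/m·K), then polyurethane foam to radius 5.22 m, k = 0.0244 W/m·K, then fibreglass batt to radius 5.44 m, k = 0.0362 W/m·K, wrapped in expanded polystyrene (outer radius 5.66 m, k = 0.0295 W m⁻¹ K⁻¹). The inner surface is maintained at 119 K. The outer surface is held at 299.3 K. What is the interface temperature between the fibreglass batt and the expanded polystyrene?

Treat each layer as a resistance in series:
  R_aluminium = (1/4.77 − 1/4.81)/(4πk) = 0.001743/(4π·225) = 6.166×10^-7 K/W
  R_polyurethane foam = (1/4.81 − 1/5.22)/(4πk) = 0.01633/(4π·0.0244) = 0.05326 K/W
  R_fibreglass batt = (1/5.22 − 1/5.44)/(4πk) = 0.007747/(4π·0.0362) = 0.01703 K/W
  R_expanded polystyrene = (1/5.44 − 1/5.66)/(4πk) = 0.007145/(4π·0.0295) = 0.01927 K/W
ΣR = 6.166×10^-7 + 0.05326 + 0.01703 + 0.01927 = 0.08956 K/W
Q = ΔT/ΣR = (119 K − 299.3 K)/0.08956 = -2013 W
From the inner boundary to the fibreglass batt/expanded polystyrene interface, ΣR_partial = 0.07029 K/W.
T_interface = T_in − Q·ΣR_partial = 119 K − (-2013)(0.07029) = 260.5 K

T = 260.5 K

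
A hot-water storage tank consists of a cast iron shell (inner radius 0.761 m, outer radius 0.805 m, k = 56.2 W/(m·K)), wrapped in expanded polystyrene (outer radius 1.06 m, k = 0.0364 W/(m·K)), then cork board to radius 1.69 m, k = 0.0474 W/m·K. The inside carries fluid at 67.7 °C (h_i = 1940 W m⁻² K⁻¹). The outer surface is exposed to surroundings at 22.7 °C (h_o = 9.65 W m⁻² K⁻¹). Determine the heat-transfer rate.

Q = 36.1 W

Resistance network (inner→outer):
  R_conv,in = 1/(4πr²h) = 1/(4π·0.761²·1940) = 7.083×10^-5 K/W
  R_cast iron = (1/0.761 − 1/0.805)/(4πk) = 0.07182/(4π·56.2) = 1.017×10^-4 K/W
  R_expanded polystyrene = (1/0.805 − 1/1.06)/(4πk) = 0.2988/(4π·0.0364) = 0.6533 K/W
  R_cork board = (1/1.06 − 1/1.69)/(4πk) = 0.3517/(4π·0.0474) = 0.5904 K/W
  R_conv,out = 1/(4πr²h) = 1/(4π·1.69²·9.65) = 0.002887 K/W
ΣR = 7.083×10^-5 + 1.017×10^-4 + 0.6533 + 0.5904 + 0.002887 = 1.247 K/W
Q = ΔT/ΣR = (67.7 °C − 22.7 °C)/1.247 = 36.1 W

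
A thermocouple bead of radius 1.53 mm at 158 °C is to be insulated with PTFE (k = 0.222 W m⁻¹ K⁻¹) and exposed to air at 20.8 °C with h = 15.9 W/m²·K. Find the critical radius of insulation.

r_cr = 2.79 cm

For a sphere, r_cr = 2k_ins/h = 2·0.222/15.9 = 0.0279 m = 2.79 cm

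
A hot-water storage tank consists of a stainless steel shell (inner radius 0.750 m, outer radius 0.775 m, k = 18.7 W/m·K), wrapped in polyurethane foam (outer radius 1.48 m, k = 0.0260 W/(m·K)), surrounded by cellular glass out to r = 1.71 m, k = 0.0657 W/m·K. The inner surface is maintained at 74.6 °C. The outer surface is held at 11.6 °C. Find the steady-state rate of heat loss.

Treat each layer as a resistance in series:
  R_stainless steel = (1/0.750 − 1/0.775)/(4πk) = 0.04301/(4π·18.7) = 1.830×10^-4 K/W
  R_polyurethane foam = (1/0.775 − 1/1.48)/(4πk) = 0.6146/(4π·0.0260) = 1.881 K/W
  R_cellular glass = (1/1.48 − 1/1.71)/(4πk) = 0.09088/(4π·0.0657) = 0.1101 K/W
ΣR = 1.830×10^-4 + 1.881 + 0.1101 = 1.991 K/W
Q = ΔT/ΣR = (74.6 °C − 11.6 °C)/1.991 = 31.6 W

Q = 31.6 W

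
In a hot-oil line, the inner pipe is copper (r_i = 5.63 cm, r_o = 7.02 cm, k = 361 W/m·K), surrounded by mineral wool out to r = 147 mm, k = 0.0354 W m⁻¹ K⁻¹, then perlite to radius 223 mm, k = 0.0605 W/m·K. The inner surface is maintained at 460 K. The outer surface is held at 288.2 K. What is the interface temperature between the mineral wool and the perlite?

Series thermal resistances, inner to outer:
  R'_copper = ln(0.0702/0.0563)/(2πk) = 0.2207/(2π·361) = 9.728×10^-5 m·K/W
  R'_mineral wool = ln(0.147/0.0702)/(2πk) = 0.7391/(2π·0.0354) = 3.323 m·K/W
  R'_perlite = ln(0.223/0.147)/(2πk) = 0.4167/(2π·0.0605) = 1.096 m·K/W
ΣR = 9.728×10^-5 + 3.323 + 1.096 = 4.419 m·K/W
Q' = ΔT/ΣR = (460 K − 288.2 K)/4.419 = 38.88 W/m
From the inner boundary to the mineral wool/perlite interface, ΣR_partial = 3.323 m·K/W.
T_interface = T_in − Q'·ΣR_partial = 460 K − (38.88)(3.323) = 330.8 K

T = 330.8 K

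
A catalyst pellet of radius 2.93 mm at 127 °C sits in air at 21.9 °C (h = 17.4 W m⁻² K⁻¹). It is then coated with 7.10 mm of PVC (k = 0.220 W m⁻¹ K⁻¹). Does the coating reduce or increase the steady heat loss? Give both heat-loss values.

increases: 0.197 → 0.791 W

Critical radius for a sphere: r_cr = 2k/h = 0.0253 m = 2.53 cm.
Outer radius after coating: r₂ = 0.00293 + 0.00710 = 0.01003 m.
Since r₁ < r_cr and r₂ ≤ r_cr, the coating moves toward the maximum at r_cr — heat loss rises.
Bare: R = 1/(4πr₁²h) = 532.7 K/W; Q = 105.1/532.7 = 0.197 W.
Coated: R = R_cond + R_conv = 132.9 K/W; Q = 105.1/132.9 = 0.791 W.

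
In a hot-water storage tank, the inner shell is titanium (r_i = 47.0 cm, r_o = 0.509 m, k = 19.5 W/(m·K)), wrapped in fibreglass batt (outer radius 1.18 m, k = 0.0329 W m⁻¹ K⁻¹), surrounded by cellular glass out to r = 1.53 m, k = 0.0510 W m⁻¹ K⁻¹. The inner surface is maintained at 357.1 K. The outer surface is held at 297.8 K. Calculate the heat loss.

Resistance network (inner→outer):
  R_titanium = (1/0.470 − 1/0.509)/(4πk) = 0.1630/(4π·19.5) = 6.653×10^-4 K/W
  R_fibreglass batt = (1/0.509 − 1/1.18)/(4πk) = 1.117/(4π·0.0329) = 2.702 K/W
  R_cellular glass = (1/1.18 − 1/1.53)/(4πk) = 0.1939/(4π·0.0510) = 0.3025 K/W
ΣR = 6.653×10^-4 + 2.702 + 0.3025 = 3.005 K/W
Q = ΔT/ΣR = (357.1 K − 297.8 K)/3.005 = 19.7 W

Q = 19.7 W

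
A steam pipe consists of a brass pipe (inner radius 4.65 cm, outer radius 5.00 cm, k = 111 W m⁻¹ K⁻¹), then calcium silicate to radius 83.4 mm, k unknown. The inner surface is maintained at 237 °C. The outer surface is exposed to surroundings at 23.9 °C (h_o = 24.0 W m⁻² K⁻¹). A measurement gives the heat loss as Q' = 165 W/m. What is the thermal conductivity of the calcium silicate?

k = 0.0672 W/m·K

ΣR = ΔT/Q' = |237 − 23.9|/165 = 1.292 m·K/W
Known resistances:
  R'_brass = ln(0.0500/0.0465)/(2πk) = 0.07257/(2π·111) = 1.041×10^-4 m·K/W
  R'_conv,out = 1/(2πr h) = 1/(2π·0.0834·24.0) = 0.07951 m·K/W
R_calcium silicate = ΣR − ΣR_known = 1.292 − 0.07961 = 1.212 m·K/W
ln(r₂/r₁)/(2πk) = 1.212 ⇒ k = 0.5116/(2π·1.212) = 0.0672 W/m·K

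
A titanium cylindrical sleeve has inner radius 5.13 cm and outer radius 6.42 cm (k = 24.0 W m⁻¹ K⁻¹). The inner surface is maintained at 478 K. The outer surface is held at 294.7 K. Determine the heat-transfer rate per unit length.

Q' = 1.23×10^5 W/m

Q' = 2πk·ΔT/ln(r₂/r₁) = 2π × 24.0 × 183.3 / ln(0.0642/0.0513) = 1.23×10^5 W/m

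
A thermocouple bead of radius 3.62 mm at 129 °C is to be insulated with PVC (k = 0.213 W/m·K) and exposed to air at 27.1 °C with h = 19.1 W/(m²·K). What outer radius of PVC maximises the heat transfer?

r_cr = 2.23 cm

For a sphere, r_cr = 2k_ins/h = 2·0.213/19.1 = 0.0223 m = 2.23 cm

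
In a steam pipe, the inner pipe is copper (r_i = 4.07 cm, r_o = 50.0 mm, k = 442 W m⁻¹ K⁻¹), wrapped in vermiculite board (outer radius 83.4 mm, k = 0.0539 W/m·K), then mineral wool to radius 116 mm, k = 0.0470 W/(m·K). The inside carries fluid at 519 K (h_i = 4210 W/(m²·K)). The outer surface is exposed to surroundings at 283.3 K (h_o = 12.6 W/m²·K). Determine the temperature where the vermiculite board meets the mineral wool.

Series thermal resistances, inner to outer:
  R'_conv,in = 1/(2πr h) = 1/(2π·0.0407·4210) = 9.288×10^-4 m·K/W
  R'_copper = ln(0.0500/0.0407)/(2πk) = 0.2058/(2π·442) = 7.410×10^-5 m·K/W
  R'_vermiculite board = ln(0.0834/0.0500)/(2πk) = 0.5116/(2π·0.0539) = 1.511 m·K/W
  R'_mineral wool = ln(0.116/0.0834)/(2πk) = 0.3299/(2π·0.0470) = 1.117 m·K/W
  R'_conv,out = 1/(2πr h) = 1/(2π·0.116·12.6) = 0.1089 m·K/W
ΣR = 9.288×10^-4 + 7.410×10^-5 + 1.511 + 1.117 + 0.1089 = 2.738 m·K/W
Q' = ΔT/ΣR = (519 K − 283.3 K)/2.738 = 86.08 W/m
From the inner boundary to the vermiculite board/mineral wool interface, ΣR_partial = 1.512 m·K/W.
T_interface = T_in − Q'·ΣR_partial = 519 K − (86.08)(1.512) = 389 K

T = 389 K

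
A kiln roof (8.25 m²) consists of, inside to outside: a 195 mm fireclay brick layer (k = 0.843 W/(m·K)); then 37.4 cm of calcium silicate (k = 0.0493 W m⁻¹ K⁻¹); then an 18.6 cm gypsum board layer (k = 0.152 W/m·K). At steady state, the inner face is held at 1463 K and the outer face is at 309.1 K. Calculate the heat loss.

Q = 1050 W

Treat each layer as a resistance in series:
  R_fireclay brick = L/(kA) = 0.195/(0.843·8.25) = 0.02804 K/W
  R_calcium silicate = L/(kA) = 0.374/(0.0493·8.25) = 0.9195 K/W
  R_gypsum board = L/(kA) = 0.186/(0.152·8.25) = 0.1483 K/W
ΣR = 0.02804 + 0.9195 + 0.1483 = 1.096 K/W
Q = ΔT/ΣR = (1463 K − 309.1 K)/1.096 = 1050 W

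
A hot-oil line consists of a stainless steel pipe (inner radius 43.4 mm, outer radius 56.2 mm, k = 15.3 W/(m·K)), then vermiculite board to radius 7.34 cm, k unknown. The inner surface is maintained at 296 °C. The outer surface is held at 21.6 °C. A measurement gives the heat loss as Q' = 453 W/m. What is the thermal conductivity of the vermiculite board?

ΣR = ΔT/Q' = |296 − 21.6|/453 = 0.6057 m·K/W
Known resistances:
  R'_stainless steel = ln(0.0562/0.0434)/(2πk) = 0.2585/(2π·15.3) = 0.002689 m·K/W
R_vermiculite board = ΣR − ΣR_known = 0.6057 − 0.002689 = 0.6030 m·K/W
ln(r₂/r₁)/(2πk) = 0.6030 ⇒ k = 0.2670/(2π·0.6030) = 0.0705 W/m·K

k = 0.0705 W/m·K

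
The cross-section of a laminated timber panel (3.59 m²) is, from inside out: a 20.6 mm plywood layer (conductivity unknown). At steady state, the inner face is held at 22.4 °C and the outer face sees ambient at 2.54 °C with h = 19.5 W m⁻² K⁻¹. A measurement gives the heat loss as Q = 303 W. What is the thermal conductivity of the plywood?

ΣR = ΔT/Q = |22.4 − 2.54|/303 = 0.06554 K/W
Known resistances:
  R_conv,out = 1/(hA) = 1/(19.5·3.59) = 0.01428 K/W
R_plywood = ΣR − ΣR_known = 0.06554 − 0.01428 = 0.05126 K/W
L/(kA) = 0.05126 ⇒ k = 0.0206/(0.05126·3.59) = 0.112 W/m·K

k = 0.112 W/m·K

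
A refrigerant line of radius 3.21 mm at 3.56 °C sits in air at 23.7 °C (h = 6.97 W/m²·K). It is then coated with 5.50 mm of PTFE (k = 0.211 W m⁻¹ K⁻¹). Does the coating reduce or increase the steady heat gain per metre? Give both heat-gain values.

increases: 2.83 → 5.97 W/m

Critical radius for a cylinder: r_cr = k/h = 0.0303 m = 3.03 cm.
Outer radius after coating: r₂ = 0.00321 + 0.00550 = 0.00871 m.
Since r₁ < r_cr and r₂ ≤ r_cr, the coating moves toward the maximum at r_cr — heat gain rises.
Bare: R = 1/(2πr₁h) = 7.113 m·K/W; Q = 20.14/7.113 = 2.83 W/m.
Coated: R = R_cond + R_conv = 3.375 m·K/W; Q = 20.14/3.375 = 5.97 W/m.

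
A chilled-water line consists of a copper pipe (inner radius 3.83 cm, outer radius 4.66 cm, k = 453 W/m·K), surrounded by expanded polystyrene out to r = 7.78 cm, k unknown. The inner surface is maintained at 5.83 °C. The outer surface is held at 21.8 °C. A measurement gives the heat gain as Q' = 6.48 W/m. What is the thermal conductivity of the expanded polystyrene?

k = 0.0331 W/m·K

ΣR = ΔT/Q' = |5.83 − 21.8|/6.48 = 2.465 m·K/W
Known resistances:
  R'_copper = ln(0.0466/0.0383)/(2πk) = 0.1962/(2π·453) = 6.891×10^-5 m·K/W
R_expanded polystyrene = ΣR − ΣR_known = 2.465 − 6.891×10^-5 = 2.465 m·K/W
ln(r₂/r₁)/(2πk) = 2.465 ⇒ k = 0.5125/(2π·2.465) = 0.0331 W/m·K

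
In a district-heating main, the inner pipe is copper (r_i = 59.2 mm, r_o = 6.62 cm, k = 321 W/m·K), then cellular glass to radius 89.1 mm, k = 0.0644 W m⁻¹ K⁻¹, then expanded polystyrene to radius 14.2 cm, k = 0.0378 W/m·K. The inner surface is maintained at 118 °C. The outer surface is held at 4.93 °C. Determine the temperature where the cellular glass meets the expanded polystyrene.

T = 87.2 °C

Resistance network (inner→outer):
  R'_copper = ln(0.0662/0.0592)/(2πk) = 0.1118/(2π·321) = 5.541×10^-5 m·K/W
  R'_cellular glass = ln(0.0891/0.0662)/(2πk) = 0.2971/(2π·0.0644) = 0.7342 m·K/W
  R'_expanded polystyrene = ln(0.142/0.0891)/(2πk) = 0.4661/(2π·0.0378) = 1.962 m·K/W
ΣR = 5.541×10^-5 + 0.7342 + 1.962 = 2.696 m·K/W
Q' = ΔT/ΣR = (118 °C − 4.93 °C)/2.696 = 41.94 W/m
From the inner boundary to the cellular glass/expanded polystyrene interface, ΣR_partial = 0.7343 m·K/W.
T_interface = T_in − Q'·ΣR_partial = 118 °C − (41.94)(0.7343) = 87.2 °C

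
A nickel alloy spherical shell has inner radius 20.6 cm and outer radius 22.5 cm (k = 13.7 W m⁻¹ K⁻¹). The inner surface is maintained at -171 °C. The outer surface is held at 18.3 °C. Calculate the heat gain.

Q = 4πk·ΔT/(1/r₁ − 1/r₂) = 4π × 13.7 × 189.3 / (1/0.206 − 1/0.225) = 79500 W

Q = 79500 W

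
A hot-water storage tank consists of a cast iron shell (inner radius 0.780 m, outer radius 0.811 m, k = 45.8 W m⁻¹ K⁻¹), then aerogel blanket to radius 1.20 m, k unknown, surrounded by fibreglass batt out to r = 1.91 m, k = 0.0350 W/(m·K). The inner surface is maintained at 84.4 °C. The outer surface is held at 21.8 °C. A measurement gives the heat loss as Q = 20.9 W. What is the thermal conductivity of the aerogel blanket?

ΣR = ΔT/Q = |84.4 − 21.8|/20.9 = 2.995 K/W
Known resistances:
  R_cast iron = (1/0.780 − 1/0.811)/(4πk) = 0.04901/(4π·45.8) = 8.515×10^-5 K/W
  R_fibreglass batt = (1/1.20 − 1/1.91)/(4πk) = 0.3098/(4π·0.0350) = 0.7043 K/W
R_aerogel blanket = ΣR − ΣR_known = 2.995 − 0.7044 = 2.291 K/W
(1/r₁−1/r₂)/(4πk) = 2.291 ⇒ k = 0.3997/(4π·2.291) = 0.0139 W/m·K

k = 0.0139 W/m·K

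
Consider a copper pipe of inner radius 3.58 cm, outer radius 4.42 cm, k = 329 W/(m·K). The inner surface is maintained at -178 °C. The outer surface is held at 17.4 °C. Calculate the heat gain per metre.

Q' = 2πk·ΔT/ln(r₂/r₁) = 2π × 329 × 195.4 / ln(0.0442/0.0358) = 1.92×10^6 W/m

Q' = 1920 kW/m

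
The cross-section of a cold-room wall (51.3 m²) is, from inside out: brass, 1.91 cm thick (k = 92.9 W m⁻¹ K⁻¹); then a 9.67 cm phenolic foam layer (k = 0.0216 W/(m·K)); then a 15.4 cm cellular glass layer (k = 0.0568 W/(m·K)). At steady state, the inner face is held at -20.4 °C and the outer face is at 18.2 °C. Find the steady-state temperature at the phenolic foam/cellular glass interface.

Series thermal resistances, inner to outer:
  R_brass = L/(kA) = 0.0191/(92.9·51.3) = 4.008×10^-6 K/W
  R_phenolic foam = L/(kA) = 0.0967/(0.0216·51.3) = 0.08727 K/W
  R_cellular glass = L/(kA) = 0.154/(0.0568·51.3) = 0.05285 K/W
ΣR = 4.008×10^-6 + 0.08727 + 0.05285 = 0.1401 K/W
Q = ΔT/ΣR = (-20.4 °C − 18.2 °C)/0.1401 = -275.5 W
From the inner boundary to the phenolic foam/cellular glass interface, ΣR_partial = 0.08727 K/W.
T_interface = T_in − Q·ΣR_partial = -20.4 °C − (-275.5)(0.08727) = 3.64 °C

T = 3.64 °C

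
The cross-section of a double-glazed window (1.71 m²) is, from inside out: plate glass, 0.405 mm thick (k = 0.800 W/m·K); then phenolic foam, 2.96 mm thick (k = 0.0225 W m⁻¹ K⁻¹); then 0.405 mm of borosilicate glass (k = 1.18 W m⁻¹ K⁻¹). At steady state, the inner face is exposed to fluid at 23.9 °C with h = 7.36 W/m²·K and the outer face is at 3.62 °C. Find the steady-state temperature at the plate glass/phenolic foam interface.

Treat each layer as a resistance in series:
  R_conv,in = 1/(hA) = 1/(7.36·1.71) = 0.07946 K/W
  R_plate glass = L/(kA) = 4.05×10^-4/(0.800·1.71) = 2.961×10^-4 K/W
  R_phenolic foam = L/(kA) = 0.00296/(0.0225·1.71) = 0.07693 K/W
  R_borosilicate glass = L/(kA) = 4.05×10^-4/(1.18·1.71) = 2.007×10^-4 K/W
ΣR = 0.07946 + 2.961×10^-4 + 0.07693 + 2.007×10^-4 = 0.1569 K/W
Q = ΔT/ΣR = (23.9 °C − 3.62 °C)/0.1569 = 129.3 W
From the inner boundary to the plate glass/phenolic foam interface, ΣR_partial = 0.07976 K/W.
T_interface = T_in − Q·ΣR_partial = 23.9 °C − (129.3)(0.07976) = 13.6 °C

T = 13.6 °C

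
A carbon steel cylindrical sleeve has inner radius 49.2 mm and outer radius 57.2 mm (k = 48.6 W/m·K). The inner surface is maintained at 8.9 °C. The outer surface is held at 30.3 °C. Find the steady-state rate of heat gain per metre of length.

Q' = 43.4 kW/m

Q' = 2πk·ΔT/ln(r₂/r₁) = 2π × 48.6 × 21.4 / ln(0.0572/0.0492) = 43400 W/m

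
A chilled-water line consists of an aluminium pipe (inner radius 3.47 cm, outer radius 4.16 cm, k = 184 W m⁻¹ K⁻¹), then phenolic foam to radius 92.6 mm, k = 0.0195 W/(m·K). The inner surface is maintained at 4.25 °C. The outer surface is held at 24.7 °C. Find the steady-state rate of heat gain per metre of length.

Resistance network (inner→outer):
  R'_aluminium = ln(0.0416/0.0347)/(2πk) = 0.1814/(2π·184) = 1.569×10^-4 m·K/W
  R'_phenolic foam = ln(0.0926/0.0416)/(2πk) = 0.8002/(2π·0.0195) = 6.531 m·K/W
ΣR = 1.569×10^-4 + 6.531 = 6.531 m·K/W
Q' = ΔT/ΣR = (4.25 °C − 24.7 °C)/6.531 = -3.13 W/m
(Negative Q' ⇒ heat flows inward; heat gain = 3.13 W/m.)

Q' = 3.13 W/m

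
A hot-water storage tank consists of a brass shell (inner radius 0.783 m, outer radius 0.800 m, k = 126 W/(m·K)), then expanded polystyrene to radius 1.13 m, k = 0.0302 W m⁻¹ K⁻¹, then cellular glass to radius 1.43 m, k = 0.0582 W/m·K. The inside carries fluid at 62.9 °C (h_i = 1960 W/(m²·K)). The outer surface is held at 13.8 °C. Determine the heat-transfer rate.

Series thermal resistances, inner to outer:
  R_conv,in = 1/(4πr²h) = 1/(4π·0.783²·1960) = 6.622×10^-5 K/W
  R_brass = (1/0.783 − 1/0.800)/(4πk) = 0.02714/(4π·126) = 1.714×10^-5 K/W
  R_expanded polystyrene = (1/0.800 − 1/1.13)/(4πk) = 0.3650/(4π·0.0302) = 0.9619 K/W
  R_cellular glass = (1/1.13 − 1/1.43)/(4πk) = 0.1857/(4π·0.0582) = 0.2538 K/W
ΣR = 6.622×10^-5 + 1.714×10^-5 + 0.9619 + 0.2538 = 1.216 K/W
Q = ΔT/ΣR = (62.9 °C − 13.8 °C)/1.216 = 40.4 W

Q = 40.4 W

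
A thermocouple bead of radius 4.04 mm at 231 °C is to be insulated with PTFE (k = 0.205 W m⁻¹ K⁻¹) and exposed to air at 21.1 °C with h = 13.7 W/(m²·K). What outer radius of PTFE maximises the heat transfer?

r_cr = 2.99 cm

For a sphere, r_cr = 2k_ins/h = 2·0.205/13.7 = 0.0299 m = 2.99 cm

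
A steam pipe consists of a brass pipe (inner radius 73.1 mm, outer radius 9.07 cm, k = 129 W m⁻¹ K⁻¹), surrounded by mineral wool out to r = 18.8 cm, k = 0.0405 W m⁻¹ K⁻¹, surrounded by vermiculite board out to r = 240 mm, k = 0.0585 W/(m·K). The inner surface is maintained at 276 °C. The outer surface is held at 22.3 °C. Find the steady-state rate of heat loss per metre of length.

Q' = 71.9 W/m

Treat each layer as a resistance in series:
  R'_brass = ln(0.0907/0.0731)/(2πk) = 0.2157/(2π·129) = 2.662×10^-4 m·K/W
  R'_mineral wool = ln(0.188/0.0907)/(2πk) = 0.7289/(2π·0.0405) = 2.864 m·K/W
  R'_vermiculite board = ln(0.240/0.188)/(2πk) = 0.2442/(2π·0.0585) = 0.6644 m·K/W
ΣR = 2.662×10^-4 + 2.864 + 0.6644 = 3.529 m·K/W
Q' = ΔT/ΣR = (276 °C − 22.3 °C)/3.529 = 71.9 W/m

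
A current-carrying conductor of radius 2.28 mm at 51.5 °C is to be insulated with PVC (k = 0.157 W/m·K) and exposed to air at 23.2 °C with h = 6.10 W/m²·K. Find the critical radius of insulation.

For a cylinder, r_cr = k_ins/h = 0.157/6.10 = 0.0257 m = 2.57 cm

r_cr = 2.57 cm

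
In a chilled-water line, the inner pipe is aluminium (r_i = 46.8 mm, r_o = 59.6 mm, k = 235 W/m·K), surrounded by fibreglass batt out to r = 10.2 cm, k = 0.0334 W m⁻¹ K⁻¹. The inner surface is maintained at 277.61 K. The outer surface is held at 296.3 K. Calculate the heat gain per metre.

Series thermal resistances, inner to outer:
  R'_aluminium = ln(0.0596/0.0468)/(2πk) = 0.2418/(2π·235) = 1.637×10^-4 m·K/W
  R'_fibreglass batt = ln(0.102/0.0596)/(2πk) = 0.5373/(2π·0.0334) = 2.560 m·K/W
ΣR = 1.637×10^-4 + 2.560 = 2.560 m·K/W
Q' = ΔT/ΣR = (277.61 K − 296.3 K)/2.560 = -7.30 W/m
(Negative Q' ⇒ heat flows inward; heat gain = 7.30 W/m.)

Q' = 7.30 W/m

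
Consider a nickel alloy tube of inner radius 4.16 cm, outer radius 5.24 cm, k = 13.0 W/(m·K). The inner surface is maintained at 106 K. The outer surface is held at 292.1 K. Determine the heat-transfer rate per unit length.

Q' = 2πk·ΔT/ln(r₂/r₁) = 2π × 13.0 × 186.1 / ln(0.0524/0.0416) = 65900 W/m

Q' = 65.9 kW/m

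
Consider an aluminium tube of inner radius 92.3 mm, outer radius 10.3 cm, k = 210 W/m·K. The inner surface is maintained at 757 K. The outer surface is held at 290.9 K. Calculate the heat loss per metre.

Q' = 5610 kW/m

Q' = 2πk·ΔT/ln(r₂/r₁) = 2π × 210 × 466.1 / ln(0.103/0.0923) = 5.61×10^6 W/m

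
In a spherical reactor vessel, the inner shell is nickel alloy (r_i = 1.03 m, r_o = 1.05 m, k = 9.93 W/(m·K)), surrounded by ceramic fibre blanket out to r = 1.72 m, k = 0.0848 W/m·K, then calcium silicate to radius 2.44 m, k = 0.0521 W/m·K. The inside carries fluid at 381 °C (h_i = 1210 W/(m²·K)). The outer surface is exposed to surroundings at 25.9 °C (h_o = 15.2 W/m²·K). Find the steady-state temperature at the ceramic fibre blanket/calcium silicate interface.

T = 179 °C

Treat each layer as a resistance in series:
  R_conv,in = 1/(4πr²h) = 1/(4π·1.03²·1210) = 6.199×10^-5 K/W
  R_nickel alloy = (1/1.03 − 1/1.05)/(4πk) = 0.01849/(4π·9.93) = 1.482×10^-4 K/W
  R_ceramic fibre blanket = (1/1.05 − 1/1.72)/(4πk) = 0.3710/(4π·0.0848) = 0.3481 K/W
  R_calcium silicate = (1/1.72 − 1/2.44)/(4πk) = 0.1716/(4π·0.0521) = 0.2620 K/W
  R_conv,out = 1/(4πr²h) = 1/(4π·2.44²·15.2) = 8.794×10^-4 K/W
ΣR = 6.199×10^-5 + 1.482×10^-4 + 0.3481 + 0.2620 + 8.794×10^-4 = 0.6112 K/W
Q = ΔT/ΣR = (381 °C − 25.9 °C)/0.6112 = 581.0 W
From the inner boundary to the ceramic fibre blanket/calcium silicate interface, ΣR_partial = 0.3483 K/W.
T_interface = T_in − Q·ΣR_partial = 381 °C − (581.0)(0.3483) = 179 °C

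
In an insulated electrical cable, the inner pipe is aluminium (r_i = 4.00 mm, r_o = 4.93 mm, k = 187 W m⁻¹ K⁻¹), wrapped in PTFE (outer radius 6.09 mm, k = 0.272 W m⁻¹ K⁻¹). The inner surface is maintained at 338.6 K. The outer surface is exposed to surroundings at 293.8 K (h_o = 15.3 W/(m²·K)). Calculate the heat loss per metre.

Series thermal resistances, inner to outer:
  R'_aluminium = ln(0.00493/0.00400)/(2πk) = 0.2090/(2π·187) = 1.779×10^-4 m·K/W
  R'_PTFE = ln(0.00609/0.00493)/(2πk) = 0.2113/(2π·0.272) = 0.1236 m·K/W
  R'_conv,out = 1/(2πr h) = 1/(2π·0.00609·15.3) = 1.708 m·K/W
ΣR = 1.779×10^-4 + 0.1236 + 1.708 = 1.832 m·K/W
Q' = ΔT/ΣR = (338.6 K − 293.8 K)/1.832 = 24.5 W/m

Q' = 24.5 W/m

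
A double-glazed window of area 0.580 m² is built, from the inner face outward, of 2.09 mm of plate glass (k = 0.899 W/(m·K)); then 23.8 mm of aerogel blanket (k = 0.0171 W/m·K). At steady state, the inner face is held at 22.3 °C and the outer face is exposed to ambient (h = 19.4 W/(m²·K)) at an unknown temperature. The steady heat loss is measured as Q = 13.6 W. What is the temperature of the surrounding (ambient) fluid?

Series resistances:
  R_plate glass = L/(kA) = 0.00209/(0.899·0.580) = 0.004008 K/W
  R_aerogel blanket = L/(kA) = 0.0238/(0.0171·0.580) = 2.400 K/W
  R_conv,out = 1/(hA) = 1/(19.4·0.580) = 0.08887 K/W
ΣR = 2.493 K/W
ΔT = Q·ΣR = 13.6 × 2.493 = 33.90 K
Heat flows outward, so T_out = T_in − ΔT = 22.3 − 33.90 = -11.6 °C

T_out = -11.6 °C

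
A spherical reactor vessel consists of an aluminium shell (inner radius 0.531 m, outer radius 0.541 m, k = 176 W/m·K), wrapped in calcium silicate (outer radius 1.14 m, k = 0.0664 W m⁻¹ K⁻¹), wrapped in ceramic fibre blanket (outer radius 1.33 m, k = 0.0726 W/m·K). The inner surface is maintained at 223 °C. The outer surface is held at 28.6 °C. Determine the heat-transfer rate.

Resistance network (inner→outer):
  R_aluminium = (1/0.531 − 1/0.541)/(4πk) = 0.03481/(4π·176) = 1.574×10^-5 K/W
  R_calcium silicate = (1/0.541 − 1/1.14)/(4πk) = 0.9712/(4π·0.0664) = 1.164 K/W
  R_ceramic fibre blanket = (1/1.14 − 1/1.33)/(4πk) = 0.1253/(4π·0.0726) = 0.1374 K/W
ΣR = 1.574×10^-5 + 1.164 + 0.1374 = 1.301 K/W
Q = ΔT/ΣR = (223 °C − 28.6 °C)/1.301 = 149 W

Q = 149 W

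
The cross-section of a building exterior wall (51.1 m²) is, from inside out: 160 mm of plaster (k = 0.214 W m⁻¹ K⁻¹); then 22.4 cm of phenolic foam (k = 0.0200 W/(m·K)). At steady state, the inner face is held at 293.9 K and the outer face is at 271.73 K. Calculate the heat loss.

Resistance network (inner→outer):
  R_plaster = L/(kA) = 0.160/(0.214·51.1) = 0.01463 K/W
  R_phenolic foam = L/(kA) = 0.224/(0.0200·51.1) = 0.2192 K/W
ΣR = 0.01463 + 0.2192 = 0.2338 K/W
Q = ΔT/ΣR = (293.9 K − 271.73 K)/0.2338 = 94.8 W

Q = 94.8 W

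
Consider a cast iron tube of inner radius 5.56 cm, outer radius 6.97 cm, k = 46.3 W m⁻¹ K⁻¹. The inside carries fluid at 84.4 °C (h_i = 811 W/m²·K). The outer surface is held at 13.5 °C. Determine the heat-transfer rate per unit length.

Resistance network (inner→outer):
  R'_conv,in = 1/(2πr h) = 1/(2π·0.0556·811) = 0.003530 m·K/W
  R'_cast iron = ln(0.0697/0.0556)/(2πk) = 0.2260/(2π·46.3) = 7.769×10^-4 m·K/W
ΣR = 0.003530 + 7.769×10^-4 = 0.004307 m·K/W
Q' = ΔT/ΣR = (84.4 °C − 13.5 °C)/0.004307 = 16500 W/m

Q' = 16500 W/m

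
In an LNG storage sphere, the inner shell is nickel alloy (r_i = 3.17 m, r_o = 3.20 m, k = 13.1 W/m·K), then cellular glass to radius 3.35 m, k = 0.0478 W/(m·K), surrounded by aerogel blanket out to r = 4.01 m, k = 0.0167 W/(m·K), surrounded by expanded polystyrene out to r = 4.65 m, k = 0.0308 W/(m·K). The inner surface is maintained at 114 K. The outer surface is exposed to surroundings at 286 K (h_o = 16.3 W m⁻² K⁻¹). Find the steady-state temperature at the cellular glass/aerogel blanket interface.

T = 126 K

Resistance network (inner→outer):
  R_nickel alloy = (1/3.17 − 1/3.20)/(4πk) = 0.002957/(4π·13.1) = 1.797×10^-5 K/W
  R_cellular glass = (1/3.20 − 1/3.35)/(4πk) = 0.01399/(4π·0.0478) = 0.02329 K/W
  R_aerogel blanket = (1/3.35 − 1/4.01)/(4πk) = 0.04913/(4π·0.0167) = 0.2341 K/W
  R_expanded polystyrene = (1/4.01 − 1/4.65)/(4πk) = 0.03432/(4π·0.0308) = 0.08868 K/W
  R_conv,out = 1/(4πr²h) = 1/(4π·4.65²·16.3) = 2.258×10^-4 K/W
ΣR = 1.797×10^-5 + 0.02329 + 0.2341 + 0.08868 + 2.258×10^-4 = 0.3463 K/W
Q = ΔT/ΣR = (114 K − 286 K)/0.3463 = -496.7 W
From the inner boundary to the cellular glass/aerogel blanket interface, ΣR_partial = 0.02331 K/W.
T_interface = T_in − Q·ΣR_partial = 114 K − (-496.7)(0.02331) = 126 K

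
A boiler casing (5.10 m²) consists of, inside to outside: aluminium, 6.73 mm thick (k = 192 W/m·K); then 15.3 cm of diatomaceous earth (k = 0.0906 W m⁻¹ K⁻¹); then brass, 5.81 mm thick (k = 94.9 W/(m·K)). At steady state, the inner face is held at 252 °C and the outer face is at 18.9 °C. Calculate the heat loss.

Treat each layer as a resistance in series:
  R_aluminium = L/(kA) = 0.00673/(192·5.10) = 6.873×10^-6 K/W
  R_diatomaceous earth = L/(kA) = 0.153/(0.0906·5.10) = 0.3311 K/W
  R_brass = L/(kA) = 0.00581/(94.9·5.10) = 1.200×10^-5 K/W
ΣR = 6.873×10^-6 + 0.3311 + 1.200×10^-5 = 0.3311 K/W
Q = ΔT/ΣR = (252 °C − 18.9 °C)/0.3311 = 704 W

Q = 704 W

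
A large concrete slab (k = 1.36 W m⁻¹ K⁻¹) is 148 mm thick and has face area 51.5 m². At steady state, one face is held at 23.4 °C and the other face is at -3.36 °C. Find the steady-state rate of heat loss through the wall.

Q = kA·ΔT/L = 1.36 × 51.5 × |23.4 °C − -3.36 °C| / 0.148 = 12700 W

Q = 12.7 kW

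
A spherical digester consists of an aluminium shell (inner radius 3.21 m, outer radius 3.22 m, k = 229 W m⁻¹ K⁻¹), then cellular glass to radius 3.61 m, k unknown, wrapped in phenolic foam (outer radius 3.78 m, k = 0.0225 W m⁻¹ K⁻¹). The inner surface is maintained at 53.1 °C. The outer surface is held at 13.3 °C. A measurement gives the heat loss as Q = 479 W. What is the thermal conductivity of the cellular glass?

k = 0.0684 W/m·K

ΣR = ΔT/Q = |53.1 − 13.3|/479 = 0.08309 K/W
Known resistances:
  R_aluminium = (1/3.21 − 1/3.22)/(4πk) = 9.675×10^-4/(4π·229) = 3.362×10^-7 K/W
  R_phenolic foam = (1/3.61 − 1/3.78)/(4πk) = 0.01246/(4π·0.0225) = 0.04406 K/W
R_cellular glass = ΣR − ΣR_known = 0.08309 − 0.04406 = 0.03903 K/W
(1/r₁−1/r₂)/(4πk) = 0.03903 ⇒ k = 0.03355/(4π·0.03903) = 0.0684 W/m·K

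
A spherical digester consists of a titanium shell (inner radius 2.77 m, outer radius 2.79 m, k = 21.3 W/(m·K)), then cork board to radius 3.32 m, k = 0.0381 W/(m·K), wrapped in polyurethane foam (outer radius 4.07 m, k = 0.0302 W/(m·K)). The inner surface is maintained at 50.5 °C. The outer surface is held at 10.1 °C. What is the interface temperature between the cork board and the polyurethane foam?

Series thermal resistances, inner to outer:
  R_titanium = (1/2.77 − 1/2.79)/(4πk) = 0.002588/(4π·21.3) = 9.668×10^-6 K/W
  R_cork board = (1/2.79 − 1/3.32)/(4πk) = 0.05722/(4π·0.0381) = 0.1195 K/W
  R_polyurethane foam = (1/3.32 − 1/4.07)/(4πk) = 0.05550/(4π·0.0302) = 0.1463 K/W
ΣR = 9.668×10^-6 + 0.1195 + 0.1463 = 0.2658 K/W
Q = ΔT/ΣR = (50.5 °C − 10.1 °C)/0.2658 = 152.0 W
From the inner boundary to the cork board/polyurethane foam interface, ΣR_partial = 0.1195 K/W.
T_interface = T_in − Q·ΣR_partial = 50.5 °C − (152.0)(0.1195) = 32.3 °C

T = 32.3 °C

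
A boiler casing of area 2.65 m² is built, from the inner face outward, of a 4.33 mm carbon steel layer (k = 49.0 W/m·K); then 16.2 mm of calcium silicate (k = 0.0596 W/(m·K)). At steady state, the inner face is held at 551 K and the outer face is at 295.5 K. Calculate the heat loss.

Treat each layer as a resistance in series:
  R_carbon steel = L/(kA) = 0.00433/(49.0·2.65) = 3.335×10^-5 K/W
  R_calcium silicate = L/(kA) = 0.0162/(0.0596·2.65) = 0.1026 K/W
ΣR = 3.335×10^-5 + 0.1026 = 0.1026 K/W
Q = ΔT/ΣR = (551 K − 295.5 K)/0.1026 = 2490 W

Q = 2.49 kW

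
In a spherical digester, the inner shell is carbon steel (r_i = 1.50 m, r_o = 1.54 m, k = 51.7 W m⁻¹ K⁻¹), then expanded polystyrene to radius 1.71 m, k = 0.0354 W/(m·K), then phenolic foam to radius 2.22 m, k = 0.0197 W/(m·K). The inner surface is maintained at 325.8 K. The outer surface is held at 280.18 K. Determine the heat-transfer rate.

Treat each layer as a resistance in series:
  R_carbon steel = (1/1.50 − 1/1.54)/(4πk) = 0.01732/(4π·51.7) = 2.665×10^-5 K/W
  R_expanded polystyrene = (1/1.54 − 1/1.71)/(4πk) = 0.06456/(4π·0.0354) = 0.1451 K/W
  R_phenolic foam = (1/1.71 − 1/2.22)/(4πk) = 0.1343/(4π·0.0197) = 0.5427 K/W
ΣR = 2.665×10^-5 + 0.1451 + 0.5427 = 0.6878 K/W
Q = ΔT/ΣR = (325.8 K − 280.18 K)/0.6878 = 66.3 W

Q = 66.3 W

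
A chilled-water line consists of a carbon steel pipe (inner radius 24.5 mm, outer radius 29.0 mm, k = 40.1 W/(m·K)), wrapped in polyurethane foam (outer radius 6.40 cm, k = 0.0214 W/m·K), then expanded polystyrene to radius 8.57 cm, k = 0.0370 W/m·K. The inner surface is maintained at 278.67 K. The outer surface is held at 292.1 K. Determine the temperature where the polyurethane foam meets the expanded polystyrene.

Resistance network (inner→outer):
  R'_carbon steel = ln(0.0290/0.0245)/(2πk) = 0.1686/(2π·40.1) = 6.693×10^-4 m·K/W
  R'_polyurethane foam = ln(0.0640/0.0290)/(2πk) = 0.7916/(2π·0.0214) = 5.887 m·K/W
  R'_expanded polystyrene = ln(0.0857/0.0640)/(2πk) = 0.2920/(2π·0.0370) = 1.256 m·K/W
ΣR = 6.693×10^-4 + 5.887 + 1.256 = 7.144 m·K/W
Q' = ΔT/ΣR = (278.67 K − 292.1 K)/7.144 = -1.880 W/m
From the inner boundary to the polyurethane foam/expanded polystyrene interface, ΣR_partial = 5.888 m·K/W.
T_interface = T_in − Q'·ΣR_partial = 278.67 K − (-1.880)(5.888) = 289.7 K

T = 289.7 K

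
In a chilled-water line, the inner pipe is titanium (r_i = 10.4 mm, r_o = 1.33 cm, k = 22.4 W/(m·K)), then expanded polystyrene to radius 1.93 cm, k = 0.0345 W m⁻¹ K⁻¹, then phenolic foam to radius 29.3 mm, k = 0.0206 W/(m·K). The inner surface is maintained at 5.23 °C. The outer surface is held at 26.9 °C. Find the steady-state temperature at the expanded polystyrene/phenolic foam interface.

Series thermal resistances, inner to outer:
  R'_titanium = ln(0.0133/0.0104)/(2πk) = 0.2460/(2π·22.4) = 0.001748 m·K/W
  R'_expanded polystyrene = ln(0.0193/0.0133)/(2πk) = 0.3723/(2π·0.0345) = 1.718 m·K/W
  R'_phenolic foam = ln(0.0293/0.0193)/(2πk) = 0.4175/(2π·0.0206) = 3.225 m·K/W
ΣR = 0.001748 + 1.718 + 3.225 = 4.945 m·K/W
Q' = ΔT/ΣR = (5.23 °C − 26.9 °C)/4.945 = -4.382 W/m
From the inner boundary to the expanded polystyrene/phenolic foam interface, ΣR_partial = 1.720 m·K/W.
T_interface = T_in − Q'·ΣR_partial = 5.23 °C − (-4.382)(1.720) = 12.8 °C

T = 12.8 °C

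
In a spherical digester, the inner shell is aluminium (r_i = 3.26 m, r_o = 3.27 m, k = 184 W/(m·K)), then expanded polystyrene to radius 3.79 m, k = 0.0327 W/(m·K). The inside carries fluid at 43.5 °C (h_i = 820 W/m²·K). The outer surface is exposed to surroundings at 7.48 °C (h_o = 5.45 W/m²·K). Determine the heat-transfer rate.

Series thermal resistances, inner to outer:
  R_conv,in = 1/(4πr²h) = 1/(4π·3.26²·820) = 9.131×10^-6 K/W
  R_aluminium = (1/3.26 − 1/3.27)/(4πk) = 9.381×10^-4/(4π·184) = 4.057×10^-7 K/W
  R_expanded polystyrene = (1/3.27 − 1/3.79)/(4πk) = 0.04196/(4π·0.0327) = 0.1021 K/W
  R_conv,out = 1/(4πr²h) = 1/(4π·3.79²·5.45) = 0.001017 K/W
ΣR = 9.131×10^-6 + 4.057×10^-7 + 0.1021 + 0.001017 = 0.1031 K/W
Q = ΔT/ΣR = (43.5 °C − 7.48 °C)/0.1031 = 349 W

Q = 349 W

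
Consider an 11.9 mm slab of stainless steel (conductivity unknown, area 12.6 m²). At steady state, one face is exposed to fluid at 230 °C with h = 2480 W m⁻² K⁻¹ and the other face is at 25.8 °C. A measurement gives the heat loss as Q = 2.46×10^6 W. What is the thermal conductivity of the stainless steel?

ΣR = ΔT/Q = |230 − 25.8|/2.46×10^6 = 8.301×10^-5 K/W
Known resistances:
  R_conv,in = 1/(hA) = 1/(2480·12.6) = 3.200×10^-5 K/W
R_stainless steel = ΣR − ΣR_known = 8.301×10^-5 − 3.200×10^-5 = 5.101×10^-5 K/W
L/(kA) = 5.101×10^-5 ⇒ k = 0.0119/(5.101×10^-5·12.6) = 18.5 W/m·K

k = 18.5 W/m·K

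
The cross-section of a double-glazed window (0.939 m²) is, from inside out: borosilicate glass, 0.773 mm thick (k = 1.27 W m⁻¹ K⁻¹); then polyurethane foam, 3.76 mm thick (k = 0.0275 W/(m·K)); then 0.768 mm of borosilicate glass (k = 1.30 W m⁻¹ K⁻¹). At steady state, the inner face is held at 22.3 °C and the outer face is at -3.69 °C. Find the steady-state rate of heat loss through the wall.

Series thermal resistances, inner to outer:
  R_borosilicate glass = L/(kA) = 7.73×10^-4/(1.27·0.939) = 6.482×10^-4 K/W
  R_polyurethane foam = L/(kA) = 0.00376/(0.0275·0.939) = 0.1456 K/W
  R_borosilicate glass = L/(kA) = 7.68×10^-4/(1.30·0.939) = 6.291×10^-4 K/W
ΣR = 6.482×10^-4 + 0.1456 + 6.291×10^-4 = 0.1469 K/W
Q = ΔT/ΣR = (22.3 °C − -3.69 °C)/0.1469 = 177 W

Q = 177 W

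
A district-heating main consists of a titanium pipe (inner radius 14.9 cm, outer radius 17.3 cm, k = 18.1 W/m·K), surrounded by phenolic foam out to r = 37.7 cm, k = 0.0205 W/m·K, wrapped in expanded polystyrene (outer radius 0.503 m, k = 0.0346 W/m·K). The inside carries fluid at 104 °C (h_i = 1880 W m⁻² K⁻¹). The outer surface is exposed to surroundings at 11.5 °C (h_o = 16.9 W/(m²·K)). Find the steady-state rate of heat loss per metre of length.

Treat each layer as a resistance in series:
  R'_conv,in = 1/(2πr h) = 1/(2π·0.149·1880) = 5.682×10^-4 m·K/W
  R'_titanium = ln(0.173/0.149)/(2πk) = 0.1493/(2π·18.1) = 0.001313 m·K/W
  R'_phenolic foam = ln(0.377/0.173)/(2πk) = 0.7790/(2π·0.0205) = 6.048 m·K/W
  R'_expanded polystyrene = ln(0.503/0.377)/(2πk) = 0.2883/(2π·0.0346) = 1.326 m·K/W
  R'_conv,out = 1/(2πr h) = 1/(2π·0.503·16.9) = 0.01872 m·K/W
ΣR = 5.682×10^-4 + 0.001313 + 6.048 + 1.326 + 0.01872 = 7.395 m·K/W
Q' = ΔT/ΣR = (104 °C − 11.5 °C)/7.395 = 12.5 W/m

Q' = 12.5 W/m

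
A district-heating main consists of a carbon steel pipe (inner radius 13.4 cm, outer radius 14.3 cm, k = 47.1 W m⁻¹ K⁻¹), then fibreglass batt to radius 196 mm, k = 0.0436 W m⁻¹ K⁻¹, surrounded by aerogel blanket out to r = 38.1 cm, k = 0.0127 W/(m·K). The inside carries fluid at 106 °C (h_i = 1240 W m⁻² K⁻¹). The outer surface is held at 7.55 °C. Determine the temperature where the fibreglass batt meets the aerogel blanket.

T = 94.0 °C

Treat each layer as a resistance in series:
  R'_conv,in = 1/(2πr h) = 1/(2π·0.134·1240) = 9.578×10^-4 m·K/W
  R'_carbon steel = ln(0.143/0.134)/(2πk) = 0.06500/(2π·47.1) = 2.197×10^-4 m·K/W
  R'_fibreglass batt = ln(0.196/0.143)/(2πk) = 0.3153/(2π·0.0436) = 1.151 m·K/W
  R'_aerogel blanket = ln(0.381/0.196)/(2πk) = 0.6647/(2π·0.0127) = 8.330 m·K/W
ΣR = 9.578×10^-4 + 2.197×10^-4 + 1.151 + 8.330 = 9.482 m·K/W
Q' = ΔT/ΣR = (106 °C − 7.55 °C)/9.482 = 10.38 W/m
From the inner boundary to the fibreglass batt/aerogel blanket interface, ΣR_partial = 1.152 m·K/W.
T_interface = T_in − Q'·ΣR_partial = 106 °C − (10.38)(1.152) = 94.0 °C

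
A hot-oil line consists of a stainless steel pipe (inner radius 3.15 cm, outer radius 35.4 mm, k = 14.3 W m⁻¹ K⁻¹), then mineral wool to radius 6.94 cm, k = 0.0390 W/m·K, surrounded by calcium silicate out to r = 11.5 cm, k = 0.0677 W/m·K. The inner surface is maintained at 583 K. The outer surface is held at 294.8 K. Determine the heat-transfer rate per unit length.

Q' = 73.2 W/m

Series thermal resistances, inner to outer:
  R'_stainless steel = ln(0.0354/0.0315)/(2πk) = 0.1167/(2π·14.3) = 0.001299 m·K/W
  R'_mineral wool = ln(0.0694/0.0354)/(2πk) = 0.6732/(2π·0.0390) = 2.747 m·K/W
  R'_calcium silicate = ln(0.115/0.0694)/(2πk) = 0.5050/(2π·0.0677) = 1.187 m·K/W
ΣR = 0.001299 + 2.747 + 1.187 = 3.935 m·K/W
Q' = ΔT/ΣR = (583 K − 294.8 K)/3.935 = 73.2 W/m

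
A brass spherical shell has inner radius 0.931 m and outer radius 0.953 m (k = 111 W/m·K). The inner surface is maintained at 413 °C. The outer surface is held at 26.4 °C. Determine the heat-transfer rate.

Q = 4πk·ΔT/(1/r₁ − 1/r₂) = 4π × 111 × 386.6 / (1/0.931 − 1/0.953) = 2.17×10^7 W

Q = 2.17×10^7 W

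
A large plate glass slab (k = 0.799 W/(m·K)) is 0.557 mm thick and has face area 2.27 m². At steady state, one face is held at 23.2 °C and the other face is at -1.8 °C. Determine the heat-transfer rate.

Q = 81.4 kW

Q = kA·ΔT/L = 0.799 × 2.27 × |23.2 °C − -1.8 °C| / 5.57×10^-4 = 81400 W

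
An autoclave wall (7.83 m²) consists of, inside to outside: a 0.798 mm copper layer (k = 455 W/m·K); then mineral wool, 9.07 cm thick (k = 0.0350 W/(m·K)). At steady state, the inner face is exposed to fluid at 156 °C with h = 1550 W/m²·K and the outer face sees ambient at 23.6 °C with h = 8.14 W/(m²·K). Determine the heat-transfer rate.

Q = 382 W

Series thermal resistances, inner to outer:
  R_conv,in = 1/(hA) = 1/(1550·7.83) = 8.240×10^-5 K/W
  R_copper = L/(kA) = 7.98×10^-4/(455·7.83) = 2.240×10^-7 K/W
  R_mineral wool = L/(kA) = 0.0907/(0.0350·7.83) = 0.3310 K/W
  R_conv,out = 1/(hA) = 1/(8.14·7.83) = 0.01569 K/W
ΣR = 8.240×10^-5 + 2.240×10^-7 + 0.3310 + 0.01569 = 0.3468 K/W
Q = ΔT/ΣR = (156 °C − 23.6 °C)/0.3468 = 382 W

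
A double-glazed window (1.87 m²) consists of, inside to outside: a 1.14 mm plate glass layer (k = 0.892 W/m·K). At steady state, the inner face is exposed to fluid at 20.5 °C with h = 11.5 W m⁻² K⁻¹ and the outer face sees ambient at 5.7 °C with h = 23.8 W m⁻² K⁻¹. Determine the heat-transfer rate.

Q = 212 W

Treat each layer as a resistance in series:
  R_conv,in = 1/(hA) = 1/(11.5·1.87) = 0.04650 K/W
  R_plate glass = L/(kA) = 0.00114/(0.892·1.87) = 6.834×10^-4 K/W
  R_conv,out = 1/(hA) = 1/(23.8·1.87) = 0.02247 K/W
ΣR = 0.04650 + 6.834×10^-4 + 0.02247 = 0.06965 K/W
Q = ΔT/ΣR = (20.5 °C − 5.7 °C)/0.06965 = 212 W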